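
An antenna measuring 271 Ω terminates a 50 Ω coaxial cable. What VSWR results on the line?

Γ = (271 − 50)/(271 + 50) = 0.688
VSWR = (1 + 0.688)/(1 − 0.688)

VSWR ≈ 5.42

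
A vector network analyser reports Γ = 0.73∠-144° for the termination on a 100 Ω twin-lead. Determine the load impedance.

Z_L ≈ 17.2 − j31.6 Ω

Z_L = Z_0·(1 + Γ)/(1 − Γ) = 100·(0.409 − j0.429)/(1.59 + j0.429)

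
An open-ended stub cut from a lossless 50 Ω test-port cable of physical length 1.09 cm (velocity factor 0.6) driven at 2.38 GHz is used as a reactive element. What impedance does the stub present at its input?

λ = v/f = 0.6·c / 2.38 GHz = 0.0756 m
βl = 2π·l/λ = 2π × 0.144 = 51.9°
tan(βl) = 1.27
For an open-ended stub, Z_in = −jZ_0·cot(βl) = −jZ_0/tan(βl)

Z_in ≈ −j39.2 Ω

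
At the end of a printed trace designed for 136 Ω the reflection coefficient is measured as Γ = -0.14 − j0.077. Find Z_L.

Z_L ≈ 102 − j16 Ω

Z_L = Z_0·(1 + Γ)/(1 − Γ) = 136·(0.86 − j0.077)/(1.14 + j0.077)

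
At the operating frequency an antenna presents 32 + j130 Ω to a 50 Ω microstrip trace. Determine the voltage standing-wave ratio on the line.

Γ = (Z_L − Z_0)/(Z_L + Z_0) = (-18 + j130)/(82 + j130)
|Γ| = 131/154 = 0.854
VSWR = (1 + |Γ|)/(1 − |Γ|) = 1.85/0.146

VSWR ≈ 12.7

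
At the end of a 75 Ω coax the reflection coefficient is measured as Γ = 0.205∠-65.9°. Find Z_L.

Z_L = Z_0·(1 + Γ)/(1 − Γ) = 75·(1.08 − j0.187)/(0.916 + j0.187)

Z_L ≈ 82.1 − j32.1 Ω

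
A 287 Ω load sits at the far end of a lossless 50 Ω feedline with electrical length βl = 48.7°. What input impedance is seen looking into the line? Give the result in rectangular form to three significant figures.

Z_in ≈ 15.1 − j41.6 Ω

tan(βl) = tan(48.7°) = 1.14
Z_in = Z_0·(Z_L + jZ_0·tanβl)/(Z_0 + jZ_L·tanβl)
     = 50·(287 + j56.9)/(50 + j327)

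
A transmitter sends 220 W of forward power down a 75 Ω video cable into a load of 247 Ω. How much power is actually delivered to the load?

P_delivered ≈ 157 W

Γ = (247 − 75)/(247 + 75) = 0.534
|Γ|² = 0.285
P_refl = |Γ|²·P_inc = 62.8 W, P_del = (1 − |Γ|²)·P_inc = 157 W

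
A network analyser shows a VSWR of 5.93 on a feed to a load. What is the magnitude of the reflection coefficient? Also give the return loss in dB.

|Γ| ≈ 0.711; return loss ≈ 2.96 dB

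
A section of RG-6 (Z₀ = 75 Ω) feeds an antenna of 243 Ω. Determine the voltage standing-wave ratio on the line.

VSWR ≈ 3.24

Γ = (243 − 75)/(243 + 75) = 0.528
VSWR = (1 + 0.528)/(1 − 0.528)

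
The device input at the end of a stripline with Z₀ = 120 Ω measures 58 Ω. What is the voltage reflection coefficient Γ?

Γ = (Z_L − Z_0)/(Z_L + Z_0) = (58 − 120)/(58 + 120) = -62/178

Γ = -0.348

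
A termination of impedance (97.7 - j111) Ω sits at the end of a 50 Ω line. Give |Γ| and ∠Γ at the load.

Γ ≈ 0.654 ∠ -29.8°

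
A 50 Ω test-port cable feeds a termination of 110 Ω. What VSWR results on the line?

Γ = (110 − 50)/(110 + 50) = 0.375
VSWR = (1 + 0.375)/(1 − 0.375)

VSWR ≈ 2.2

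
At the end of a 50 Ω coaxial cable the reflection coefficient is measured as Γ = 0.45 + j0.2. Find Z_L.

Z_L = Z_0·(1 + Γ)/(1 − Γ) = 50·(1.45 + j0.2)/(0.55 − j0.2)

Z_L ≈ 111 + j58.4 Ω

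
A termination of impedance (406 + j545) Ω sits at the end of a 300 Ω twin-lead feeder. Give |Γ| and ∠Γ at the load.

Γ ≈ 0.623 ∠ 41.3°

Γ = (Z_L − Z_0)/(Z_L + Z_0) = (106 + j545)/(706 + j545)
|Γ| = 555/892 = 0.623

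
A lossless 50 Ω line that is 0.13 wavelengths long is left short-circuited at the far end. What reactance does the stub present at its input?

βl = 2π × 0.13 = 46.8°
tan(βl) = 1.06
For a short-circuited stub, Z_in = jZ_0·tan(βl)

X_in ≈ 53.2 Ω (inductive)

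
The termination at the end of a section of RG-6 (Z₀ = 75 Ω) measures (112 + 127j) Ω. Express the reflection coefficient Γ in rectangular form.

Γ ≈ 0.451 + j0.373

Γ = (Z_L − Z_0)/(Z_L + Z_0) = (37 + j127)/(187 + j127)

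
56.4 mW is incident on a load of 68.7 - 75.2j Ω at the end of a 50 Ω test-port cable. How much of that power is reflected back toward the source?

P_reflected ≈ 17.2 mW

|Γ| = |(18.7 − j75.2)/(118.7 − j75.2)| = 0.551
|Γ|² = 0.304
P_refl = |Γ|²·P_inc = 17.2 mW, P_del = (1 − |Γ|²)·P_inc = 39.2 mW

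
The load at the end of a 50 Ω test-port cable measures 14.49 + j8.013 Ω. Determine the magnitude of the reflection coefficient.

Γ = (Z_L − Z_0)/(Z_L + Z_0) = (-35.51 + j8.013)/(64.49 + j8.013)
|Γ| = 36.4/65

|Γ| ≈ 0.56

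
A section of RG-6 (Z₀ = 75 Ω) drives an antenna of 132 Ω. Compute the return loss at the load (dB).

Γ = (132 − 75)/(132 + 75) = 0.275
RL = −20·log₁₀|Γ| = −20·log₁₀(0.275)

RL ≈ 11.2 dB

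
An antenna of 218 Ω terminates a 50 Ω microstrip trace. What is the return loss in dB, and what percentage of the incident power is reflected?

Γ = (218 − 50)/(218 + 50) = 0.627
RL = −20·log₁₀(0.627) = 4.06 dB
P_refl/P_inc = |Γ|² = 0.393

RL ≈ 4.06 dB; 39.3% of incident power reflected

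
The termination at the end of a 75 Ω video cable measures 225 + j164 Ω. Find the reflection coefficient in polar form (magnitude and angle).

Γ = (Z_L − Z_0)/(Z_L + Z_0) = (150 + j164)/(300 + j164)
|Γ| = 222/342 = 0.65

Γ ≈ 0.65 ∠ 18.9°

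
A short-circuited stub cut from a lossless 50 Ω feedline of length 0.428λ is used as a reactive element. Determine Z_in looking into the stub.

Z_in ≈ −j24.3 Ω

βl = 2π × 0.428 = 154°
tan(βl) = -0.486
For a short-circuited stub, Z_in = jZ_0·tan(βl)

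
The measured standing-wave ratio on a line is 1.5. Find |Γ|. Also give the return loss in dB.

|Γ| ≈ 0.2; return loss ≈ 14 dB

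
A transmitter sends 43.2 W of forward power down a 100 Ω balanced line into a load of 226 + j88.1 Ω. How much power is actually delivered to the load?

P_delivered ≈ 34.2 W

|Γ| = |(126 + j88.1)/(326 + j88.1)| = 0.455
|Γ|² = 0.207
P_refl = |Γ|²·P_inc = 8.95 W, P_del = (1 − |Γ|²)·P_inc = 34.2 W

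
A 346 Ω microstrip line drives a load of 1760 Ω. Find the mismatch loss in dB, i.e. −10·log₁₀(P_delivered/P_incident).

mismatch loss ≈ 2.6 dB

Γ = (1760 − 346)/(1760 + 346) = 0.671
|Γ|² = 0.451, so P_del/P_inc = 1 − |Γ|² = 0.549
ML = −10·log₁₀(1 − |Γ|²)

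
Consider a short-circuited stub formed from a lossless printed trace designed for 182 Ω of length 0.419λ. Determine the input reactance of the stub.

X_in ≈ -102 Ω (capacitive)

βl = 2π × 0.419 = 151°
tan(βl) = -0.558
For a short-circuited stub, Z_in = jZ_0·tan(βl)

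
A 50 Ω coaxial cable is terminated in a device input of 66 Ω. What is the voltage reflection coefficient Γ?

Γ = 0.138

Γ = (Z_L − Z_0)/(Z_L + Z_0) = (66 − 50)/(66 + 50) = 16/116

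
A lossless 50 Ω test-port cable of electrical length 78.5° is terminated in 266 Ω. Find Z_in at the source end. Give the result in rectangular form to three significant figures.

tan(βl) = tan(78.5°) = 4.92
Z_in = Z_0·(Z_L + jZ_0·tanβl)/(Z_0 + jZ_L·tanβl)
     = 50·(266 + j246)/(50 + j1310)

Z_in ≈ 9.77 − j9.8 Ω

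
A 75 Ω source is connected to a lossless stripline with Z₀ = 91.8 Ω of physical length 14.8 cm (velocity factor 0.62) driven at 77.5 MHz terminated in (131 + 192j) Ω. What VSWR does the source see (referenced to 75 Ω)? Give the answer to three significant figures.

VSWR ≈ 6.1

λ = v/f = 0.62·c / 77.5 MHz = 2.4 m
βl = 2π·l/λ = 2π × 0.0617 = 22.2°
tan(βl) = 0.408
Z_in = Z_0·(Z_L + jZ_0·tanβl)/(Z_0 + jZ_L·tanβl) = 424 − j118 Ω
Γ_s = (Z_in − Z_s)/(Z_in + Z_s) = (349 − j118)/(499 − j118), |Γ_s| = 0.718
VSWR = (1 + |Γ_s|)/(1 − |Γ_s|)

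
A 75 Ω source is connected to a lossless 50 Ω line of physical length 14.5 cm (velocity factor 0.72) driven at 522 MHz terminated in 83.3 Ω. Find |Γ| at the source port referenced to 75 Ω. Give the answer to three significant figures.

λ = v/f = 0.72·c / 522 MHz = 0.414 m
βl = 2π·l/λ = 2π × 0.35 = 126°
tan(βl) = -1.37
Z_in = Z_0·(Z_L + jZ_0·tanβl)/(Z_0 + jZ_L·tanβl) = 38.6 + j19.6 Ω
Γ_s = (Z_in − Z_s)/(Z_in + Z_s) = (-36.4 + j19.6)/(114 + j19.6), |Γ_s| = 0.359

|Γ| ≈ 0.359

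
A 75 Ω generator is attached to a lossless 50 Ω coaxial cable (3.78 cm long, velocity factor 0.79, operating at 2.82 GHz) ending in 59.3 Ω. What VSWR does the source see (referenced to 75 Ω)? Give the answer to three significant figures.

λ = v/f = 0.79·c / 2.82 GHz = 0.084 m
βl = 2π·l/λ = 2π × 0.45 = 162°
tan(βl) = -0.327
Z_in = Z_0·(Z_L + jZ_0·tanβl)/(Z_0 + jZ_L·tanβl) = 57.1 + j5.77 Ω
Γ_s = (Z_in − Z_s)/(Z_in + Z_s) = (-17.9 + j5.77)/(132 + j5.77), |Γ_s| = 0.143
VSWR = (1 + |Γ_s|)/(1 − |Γ_s|)

VSWR ≈ 1.33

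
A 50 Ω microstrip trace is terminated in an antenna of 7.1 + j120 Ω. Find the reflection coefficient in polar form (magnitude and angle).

Γ ≈ 0.959 ∠ 45.1°

Γ = (Z_L − Z_0)/(Z_L + Z_0) = (-42.9 + j120)/(57.1 + j120)
|Γ| = 127/133 = 0.959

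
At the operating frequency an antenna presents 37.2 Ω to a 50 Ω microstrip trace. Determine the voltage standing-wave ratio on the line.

Γ = (37.2 − 50)/(37.2 + 50) = -0.147
VSWR = (1 + 0.147)/(1 − 0.147)

VSWR ≈ 1.34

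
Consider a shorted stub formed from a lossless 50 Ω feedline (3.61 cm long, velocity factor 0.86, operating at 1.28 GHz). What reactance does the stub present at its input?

λ = v/f = 0.86·c / 1.28 GHz = 0.202 m
βl = 2π·l/λ = 2π × 0.179 = 64.5°
tan(βl) = 2.09
For a shorted stub, Z_in = jZ_0·tan(βl)

X_in ≈ 105 Ω (inductive)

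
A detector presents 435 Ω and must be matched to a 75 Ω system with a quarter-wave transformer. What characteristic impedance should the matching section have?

Z_qwt = √(Z_0·R_L) = √(75 × 435) = √32620

Z_qwt ≈ 181 Ω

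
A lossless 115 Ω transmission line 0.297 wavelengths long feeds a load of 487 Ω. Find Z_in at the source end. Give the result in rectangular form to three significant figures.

Z_in ≈ 29.5 + j32.9 Ω

βl = 2π × 0.297 = 107°
tan(βl) = tan(107°) = -3.29
Z_in = Z_0·(Z_L + jZ_0·tanβl)/(Z_0 + jZ_L·tanβl)
     = 115·(487 − j378)/(115 − j1600)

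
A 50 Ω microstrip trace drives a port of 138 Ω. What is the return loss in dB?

Γ = (138 − 50)/(138 + 50) = 0.468
RL = −20·log₁₀|Γ| = −20·log₁₀(0.468)

RL ≈ 6.59 dB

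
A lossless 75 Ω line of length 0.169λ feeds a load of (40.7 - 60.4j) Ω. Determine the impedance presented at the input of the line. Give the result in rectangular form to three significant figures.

Z_in ≈ 24.8 + j20.4 Ω

βl = 2π × 0.169 = 60.8°
tan(βl) = tan(60.8°) = 1.79
Z_in = Z_0·(Z_L + jZ_0·tanβl)/(Z_0 + jZ_L·tanβl)
     = 75·(40.7 + j74)/(183 + j72.9)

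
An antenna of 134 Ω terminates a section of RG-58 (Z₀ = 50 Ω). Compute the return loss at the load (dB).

RL ≈ 6.81 dB

Γ = (134 − 50)/(134 + 50) = 0.457
RL = −20·log₁₀|Γ| = −20·log₁₀(0.457)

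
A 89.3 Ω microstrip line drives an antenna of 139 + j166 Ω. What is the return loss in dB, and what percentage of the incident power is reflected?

RL ≈ 4.24 dB; 37.7% of incident power reflected

Γ = (49.7 + j166)/(228.3 + j166), |Γ| = 0.614
RL = −20·log₁₀(0.614) = 4.24 dB
P_refl/P_inc = |Γ|² = 0.377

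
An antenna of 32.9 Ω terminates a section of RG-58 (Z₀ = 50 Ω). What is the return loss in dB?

RL ≈ 13.7 dB

Γ = (32.9 − 50)/(32.9 + 50) = -0.206
RL = −20·log₁₀|Γ| = −20·log₁₀(0.206)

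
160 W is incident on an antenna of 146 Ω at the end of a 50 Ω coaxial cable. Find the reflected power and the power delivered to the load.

Γ = (146 − 50)/(146 + 50) = 0.49
|Γ|² = 0.24
P_refl = |Γ|²·P_inc = 38.4 W, P_del = (1 − |Γ|²)·P_inc = 122 W

P_reflected ≈ 38.4 W; P_delivered ≈ 122 W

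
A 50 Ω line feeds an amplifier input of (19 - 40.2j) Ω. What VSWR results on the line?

VSWR ≈ 4.49

Γ = (Z_L − Z_0)/(Z_L + Z_0) = (-31 − j40.2)/(69 − j40.2)
|Γ| = 50.8/79.9 = 0.636
VSWR = (1 + |Γ|)/(1 − |Γ|) = 1.64/0.364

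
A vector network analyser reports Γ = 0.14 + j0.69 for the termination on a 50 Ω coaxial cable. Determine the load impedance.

Z_L = Z_0·(1 + Γ)/(1 − Γ) = 50·(1.14 + j0.69)/(0.86 − j0.69)

Z_L ≈ 20.7 + j56.8 Ω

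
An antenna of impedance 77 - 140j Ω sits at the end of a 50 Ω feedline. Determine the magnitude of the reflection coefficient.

|Γ| ≈ 0.754

Γ = (Z_L − Z_0)/(Z_L + Z_0) = (27 − j140)/(127 − j140)
|Γ| = 143/189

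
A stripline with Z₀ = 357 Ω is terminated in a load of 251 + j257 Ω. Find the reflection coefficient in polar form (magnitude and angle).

Γ = (Z_L − Z_0)/(Z_L + Z_0) = (-106 + j257)/(608 + j257)
|Γ| = 278/660 = 0.421

Γ ≈ 0.421 ∠ 89.5°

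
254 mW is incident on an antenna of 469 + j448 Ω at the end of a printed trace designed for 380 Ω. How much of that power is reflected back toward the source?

|Γ| = |(89 + j448)/(849 + j448)| = 0.476
|Γ|² = 0.226
P_refl = |Γ|²·P_inc = 57.5 mW, P_del = (1 − |Γ|²)·P_inc = 196 mW

P_reflected ≈ 57.5 mW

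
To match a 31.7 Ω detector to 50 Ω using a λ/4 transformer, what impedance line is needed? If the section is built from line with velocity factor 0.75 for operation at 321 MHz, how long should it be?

Z_qwt ≈ 39.8 Ω; length ≈ 17.5 cm

Z_qwt = √(Z_0·R_L) = √(50 × 31.7) = √1585
λ = 0.75·c/f = 0.701 m, so l = λ/4 = 0.175 m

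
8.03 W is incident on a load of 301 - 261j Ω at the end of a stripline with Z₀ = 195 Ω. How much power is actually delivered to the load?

P_delivered ≈ 6 W

|Γ| = |(106 − j261)/(496 − j261)| = 0.503
|Γ|² = 0.253
P_refl = |Γ|²·P_inc = 2.03 W, P_del = (1 − |Γ|²)·P_inc = 6 W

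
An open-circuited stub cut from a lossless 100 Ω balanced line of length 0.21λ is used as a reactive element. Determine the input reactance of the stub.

X_in ≈ -25.7 Ω (capacitive)

βl = 2π × 0.21 = 75.6°
tan(βl) = 3.89
For an open-circuited stub, Z_in = −jZ_0·cot(βl) = −jZ_0/tan(βl)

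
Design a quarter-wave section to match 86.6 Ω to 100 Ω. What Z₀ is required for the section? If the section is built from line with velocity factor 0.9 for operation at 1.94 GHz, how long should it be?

Z_qwt = √(Z_0·R_L) = √(100 × 86.6) = √8660
λ = 0.9·c/f = 0.139 m, so l = λ/4 = 0.0348 m

Z_qwt ≈ 93.1 Ω; length ≈ 3.48 cm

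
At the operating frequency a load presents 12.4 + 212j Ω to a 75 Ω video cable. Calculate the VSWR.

Γ = (Z_L − Z_0)/(Z_L + Z_0) = (-62.6 + j212)/(87.4 + j212)
|Γ| = 221/229 = 0.964
VSWR = (1 + |Γ|)/(1 − |Γ|) = 1.96/0.036

VSWR ≈ 54.5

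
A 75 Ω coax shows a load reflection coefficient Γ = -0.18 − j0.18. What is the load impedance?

Z_L = Z_0·(1 + Γ)/(1 − Γ) = 75·(0.82 − j0.18)/(1.18 + j0.18)

Z_L ≈ 49.2 − j19 Ω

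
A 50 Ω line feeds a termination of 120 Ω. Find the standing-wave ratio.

VSWR ≈ 2.4

Γ = (120 − 50)/(120 + 50) = 0.412
VSWR = (1 + 0.412)/(1 − 0.412)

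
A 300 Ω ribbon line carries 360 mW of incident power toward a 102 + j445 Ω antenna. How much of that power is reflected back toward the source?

|Γ| = |(-198 + j445)/(402 + j445)| = 0.812
|Γ|² = 0.66
P_refl = |Γ|²·P_inc = 237 mW, P_del = (1 − |Γ|²)·P_inc = 123 mW

P_reflected ≈ 237 mW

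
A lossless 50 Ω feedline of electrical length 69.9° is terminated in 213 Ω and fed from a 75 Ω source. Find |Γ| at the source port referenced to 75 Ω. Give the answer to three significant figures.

tan(βl) = 2.73
Z_in = Z_0·(Z_L + jZ_0·tanβl)/(Z_0 + jZ_L·tanβl) = 13.2 − j17.2 Ω
Γ_s = (Z_in − Z_s)/(Z_in + Z_s) = (-61.8 − j17.2)/(88.2 − j17.2), |Γ_s| = 0.714

|Γ| ≈ 0.714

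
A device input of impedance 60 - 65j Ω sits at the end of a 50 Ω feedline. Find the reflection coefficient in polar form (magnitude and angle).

Γ = (Z_L − Z_0)/(Z_L + Z_0) = (10 − j65)/(110 − j65)
|Γ| = 65.8/128 = 0.515

Γ ≈ 0.515 ∠ -50.7°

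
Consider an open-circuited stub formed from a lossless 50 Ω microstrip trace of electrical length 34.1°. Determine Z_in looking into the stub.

Z_in ≈ −j73.8 Ω

tan(βl) = 0.677
For an open-circuited stub, Z_in = −jZ_0·cot(βl) = −jZ_0/tan(βl)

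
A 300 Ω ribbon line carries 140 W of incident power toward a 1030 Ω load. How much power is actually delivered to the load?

P_delivered ≈ 97.8 W

Γ = (1030 − 300)/(1030 + 300) = 0.549
|Γ|² = 0.301
P_refl = |Γ|²·P_inc = 42.2 W, P_del = (1 − |Γ|²)·P_inc = 97.8 W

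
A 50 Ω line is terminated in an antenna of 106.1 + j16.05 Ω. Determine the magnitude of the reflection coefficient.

|Γ| ≈ 0.372

Γ = (Z_L − Z_0)/(Z_L + Z_0) = (56.1 + j16.05)/(156.1 + j16.05)
|Γ| = 58.4/157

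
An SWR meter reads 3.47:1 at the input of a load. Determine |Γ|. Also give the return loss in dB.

|Γ| ≈ 0.553; return loss ≈ 5.15 dB

|Γ| = (S − 1)/(S + 1) = (3.47 − 1)/(3.47 + 1) = 2.47/4.47
RL = −20·log₁₀|Γ| = −20·log₁₀(0.553)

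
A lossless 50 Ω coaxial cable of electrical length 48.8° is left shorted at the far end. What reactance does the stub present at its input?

tan(βl) = 1.14
For a shorted stub, Z_in = jZ_0·tan(βl)

X_in ≈ 57.1 Ω (inductive)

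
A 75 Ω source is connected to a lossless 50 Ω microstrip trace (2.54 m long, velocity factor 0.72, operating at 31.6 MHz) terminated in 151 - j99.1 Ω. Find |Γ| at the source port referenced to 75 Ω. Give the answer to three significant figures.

λ = v/f = 0.72·c / 31.6 MHz = 6.84 m
βl = 2π·l/λ = 2π × 0.372 = 134°
tan(βl) = -1.04
Z_in = Z_0·(Z_L + jZ_0·tanβl)/(Z_0 + jZ_L·tanβl) = 28.5 + j57.6 Ω
Γ_s = (Z_in − Z_s)/(Z_in + Z_s) = (-46.5 + j57.6)/(103 + j57.6), |Γ_s| = 0.625

|Γ| ≈ 0.625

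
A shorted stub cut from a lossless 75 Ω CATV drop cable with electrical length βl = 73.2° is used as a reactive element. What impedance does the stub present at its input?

Z_in ≈ +j248 Ω

tan(βl) = 3.31
For a shorted stub, Z_in = jZ_0·tan(βl)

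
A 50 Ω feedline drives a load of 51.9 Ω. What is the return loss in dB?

RL ≈ 34.6 dB

Γ = (51.9 − 50)/(51.9 + 50) = 0.0186
RL = −20·log₁₀|Γ| = −20·log₁₀(0.0186)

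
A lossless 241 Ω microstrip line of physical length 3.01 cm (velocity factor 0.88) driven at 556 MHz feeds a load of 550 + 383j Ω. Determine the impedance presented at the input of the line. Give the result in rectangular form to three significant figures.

λ = v/f = 0.88·c / 556 MHz = 0.475 m
βl = 2π·l/λ = 2π × 0.0634 = 22.8°
tan(βl) = tan(22.8°) = 0.421
Z_in = Z_0·(Z_L + jZ_0·tanβl)/(Z_0 + jZ_L·tanβl)
     = 241·(550 + j484)/(79.8 + j231)

Z_in ≈ 627 − j356 Ω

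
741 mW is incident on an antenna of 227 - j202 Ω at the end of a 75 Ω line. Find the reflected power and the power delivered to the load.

P_reflected ≈ 359 mW; P_delivered ≈ 382 mW

|Γ| = |(152 − j202)/(302 − j202)| = 0.696
|Γ|² = 0.484
P_refl = |Γ|²·P_inc = 359 mW, P_del = (1 − |Γ|²)·P_inc = 382 mW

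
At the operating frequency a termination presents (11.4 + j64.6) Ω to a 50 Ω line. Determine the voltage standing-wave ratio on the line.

VSWR ≈ 11.9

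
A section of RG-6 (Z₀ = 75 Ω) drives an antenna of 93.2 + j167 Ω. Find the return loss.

RL ≈ 2.99 dB

Γ = (18.2 + j167)/(168.2 + j167), |Γ| = 0.709
RL = −20·log₁₀|Γ| = −20·log₁₀(0.709)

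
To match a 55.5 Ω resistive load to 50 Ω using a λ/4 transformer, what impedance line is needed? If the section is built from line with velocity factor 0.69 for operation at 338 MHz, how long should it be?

Z_qwt = √(Z_0·R_L) = √(50 × 55.5) = √2775
λ = 0.69·c/f = 0.612 m, so l = λ/4 = 0.153 m

Z_qwt ≈ 52.7 Ω; length ≈ 15.3 cm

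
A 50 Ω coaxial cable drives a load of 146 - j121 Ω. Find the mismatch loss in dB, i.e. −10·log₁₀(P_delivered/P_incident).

Γ = (96 − j121)/(196 − j121), |Γ| = 0.671
|Γ|² = 0.45, so P_del/P_inc = 1 − |Γ|² = 0.55
ML = −10·log₁₀(1 − |Γ|²)

mismatch loss ≈ 2.59 dB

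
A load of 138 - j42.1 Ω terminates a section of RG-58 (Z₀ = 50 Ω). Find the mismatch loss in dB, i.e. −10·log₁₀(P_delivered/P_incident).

mismatch loss ≈ 1.29 dB

Γ = (88 − j42.1)/(188 − j42.1), |Γ| = 0.506
|Γ|² = 0.256, so P_del/P_inc = 1 − |Γ|² = 0.744
ML = −10·log₁₀(1 − |Γ|²)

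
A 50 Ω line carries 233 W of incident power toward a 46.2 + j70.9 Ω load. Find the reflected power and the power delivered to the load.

P_reflected ≈ 82.2 W; P_delivered ≈ 151 W

|Γ| = |(-3.8 + j70.9)/(96.2 + j70.9)| = 0.594
|Γ|² = 0.353
P_refl = |Γ|²·P_inc = 82.2 W, P_del = (1 − |Γ|²)·P_inc = 151 W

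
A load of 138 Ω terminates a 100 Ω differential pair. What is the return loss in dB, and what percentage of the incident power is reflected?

Γ = (138 − 100)/(138 + 100) = 0.16
RL = −20·log₁₀(0.16) = 15.9 dB
P_refl/P_inc = |Γ|² = 0.0255

RL ≈ 15.9 dB; 2.55% of incident power reflected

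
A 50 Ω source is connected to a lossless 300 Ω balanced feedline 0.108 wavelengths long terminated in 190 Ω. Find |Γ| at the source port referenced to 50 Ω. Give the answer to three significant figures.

|Γ| ≈ 0.717

βl = 2π × 0.108 = 38.9°
tan(βl) = 0.806
Z_in = Z_0·(Z_L + jZ_0·tanβl)/(Z_0 + jZ_L·tanβl) = 249 + j115 Ω
Γ_s = (Z_in − Z_s)/(Z_in + Z_s) = (199 + j115)/(299 + j115), |Γ_s| = 0.717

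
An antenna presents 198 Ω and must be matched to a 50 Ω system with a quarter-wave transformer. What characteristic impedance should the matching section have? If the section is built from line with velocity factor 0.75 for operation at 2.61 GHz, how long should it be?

Z_qwt = √(Z_0·R_L) = √(50 × 198) = √9900
λ = 0.75·c/f = 0.0862 m, so l = λ/4 = 0.0216 m

Z_qwt ≈ 99.5 Ω; length ≈ 2.16 cm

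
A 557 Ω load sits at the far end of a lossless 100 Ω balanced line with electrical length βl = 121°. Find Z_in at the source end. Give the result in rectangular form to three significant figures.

tan(βl) = tan(121°) = -1.66
Z_in = Z_0·(Z_L + jZ_0·tanβl)/(Z_0 + jZ_L·tanβl)
     = 100·(557 − j166)/(100 − j927)

Z_in ≈ 24.2 + j57.5 Ω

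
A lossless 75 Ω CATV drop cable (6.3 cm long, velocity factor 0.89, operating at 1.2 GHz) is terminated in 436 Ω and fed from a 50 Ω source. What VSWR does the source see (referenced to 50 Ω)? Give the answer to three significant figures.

VSWR ≈ 4.09

λ = v/f = 0.89·c / 1.2 GHz = 0.223 m
βl = 2π·l/λ = 2π × 0.283 = 102°
tan(βl) = -4.73
Z_in = Z_0·(Z_L + jZ_0·tanβl)/(Z_0 + jZ_L·tanβl) = 13.5 + j15.4 Ω
Γ_s = (Z_in − Z_s)/(Z_in + Z_s) = (-36.5 + j15.4)/(63.5 + j15.4), |Γ_s| = 0.607
VSWR = (1 + |Γ_s|)/(1 − |Γ_s|)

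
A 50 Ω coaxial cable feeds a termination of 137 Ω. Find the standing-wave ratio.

Γ = (137 − 50)/(137 + 50) = 0.465
VSWR = (1 + 0.465)/(1 − 0.465)

VSWR ≈ 2.74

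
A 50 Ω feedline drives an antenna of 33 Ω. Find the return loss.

RL ≈ 13.8 dB

Γ = (33 − 50)/(33 + 50) = -0.205
RL = −20·log₁₀|Γ| = −20·log₁₀(0.205)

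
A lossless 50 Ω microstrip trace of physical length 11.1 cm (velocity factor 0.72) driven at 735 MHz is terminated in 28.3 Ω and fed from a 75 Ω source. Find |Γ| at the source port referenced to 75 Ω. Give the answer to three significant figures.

λ = v/f = 0.72·c / 735 MHz = 0.294 m
βl = 2π·l/λ = 2π × 0.378 = 136°
tan(βl) = -0.967
Z_in = Z_0·(Z_L + jZ_0·tanβl)/(Z_0 + jZ_L·tanβl) = 42.1 − j25.3 Ω
Γ_s = (Z_in − Z_s)/(Z_in + Z_s) = (-32.9 − j25.3)/(117 − j25.3), |Γ_s| = 0.346

|Γ| ≈ 0.346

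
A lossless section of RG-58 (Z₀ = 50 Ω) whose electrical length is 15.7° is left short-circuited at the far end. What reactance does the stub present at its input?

tan(βl) = 0.281
For a short-circuited stub, Z_in = jZ_0·tan(βl)

X_in ≈ 14.1 Ω (inductive)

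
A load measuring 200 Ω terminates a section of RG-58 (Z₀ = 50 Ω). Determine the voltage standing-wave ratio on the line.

VSWR ≈ 4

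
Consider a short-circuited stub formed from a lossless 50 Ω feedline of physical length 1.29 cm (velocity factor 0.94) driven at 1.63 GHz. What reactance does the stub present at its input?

X_in ≈ 25.3 Ω (inductive)

λ = v/f = 0.94·c / 1.63 GHz = 0.173 m
βl = 2π·l/λ = 2π × 0.0746 = 26.8°
tan(βl) = 0.506
For a short-circuited stub, Z_in = jZ_0·tan(βl)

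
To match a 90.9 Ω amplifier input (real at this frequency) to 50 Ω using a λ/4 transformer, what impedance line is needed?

Z_qwt ≈ 67.4 Ω

Z_qwt = √(Z_0·R_L) = √(50 × 90.9) = √4545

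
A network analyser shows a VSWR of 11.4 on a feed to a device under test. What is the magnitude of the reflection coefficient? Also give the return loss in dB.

|Γ| = (S − 1)/(S + 1) = (11.4 − 1)/(11.4 + 1) = 10.4/12.4
RL = −20·log₁₀|Γ| = −20·log₁₀(0.839)

|Γ| ≈ 0.839; return loss ≈ 1.53 dB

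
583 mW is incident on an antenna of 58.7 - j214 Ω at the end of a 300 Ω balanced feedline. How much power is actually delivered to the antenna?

P_delivered ≈ 235 mW

|Γ| = |(-241.3 − j214)/(358.7 − j214)| = 0.772
|Γ|² = 0.596
P_refl = |Γ|²·P_inc = 348 mW, P_del = (1 − |Γ|²)·P_inc = 235 mW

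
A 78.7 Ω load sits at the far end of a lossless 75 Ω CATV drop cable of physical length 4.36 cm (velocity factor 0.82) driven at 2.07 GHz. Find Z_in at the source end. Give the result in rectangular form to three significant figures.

Z_in ≈ 74.5 + j3.57 Ω

λ = v/f = 0.82·c / 2.07 GHz = 0.119 m
βl = 2π·l/λ = 2π × 0.367 = 132°
tan(βl) = tan(132°) = -1.11
Z_in = Z_0·(Z_L + jZ_0·tanβl)/(Z_0 + jZ_L·tanβl)
     = 75·(78.7 − j83.1)/(75 − j87.2)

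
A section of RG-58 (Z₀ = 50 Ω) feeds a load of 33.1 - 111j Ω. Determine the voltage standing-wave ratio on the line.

VSWR ≈ 9.51

Γ = (Z_L − Z_0)/(Z_L + Z_0) = (-16.9 − j111)/(83.1 − j111)
|Γ| = 112/139 = 0.81
VSWR = (1 + |Γ|)/(1 − |Γ|) = 1.81/0.19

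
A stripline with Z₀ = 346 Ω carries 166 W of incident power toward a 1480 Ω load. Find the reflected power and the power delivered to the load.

P_reflected ≈ 64 W; P_delivered ≈ 102 W

Γ = (1480 − 346)/(1480 + 346) = 0.621
|Γ|² = 0.386
P_refl = |Γ|²·P_inc = 64 W, P_del = (1 − |Γ|²)·P_inc = 102 W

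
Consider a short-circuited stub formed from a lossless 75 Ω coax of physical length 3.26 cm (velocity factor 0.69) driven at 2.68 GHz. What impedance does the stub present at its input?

Z_in ≈ −j40 Ω

λ = v/f = 0.69·c / 2.68 GHz = 0.0772 m
βl = 2π·l/λ = 2π × 0.422 = 152°
tan(βl) = -0.533
For a short-circuited stub, Z_in = jZ_0·tan(βl)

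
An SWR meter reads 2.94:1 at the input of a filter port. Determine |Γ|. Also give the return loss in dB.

|Γ| ≈ 0.492; return loss ≈ 6.15 dB

|Γ| = (S − 1)/(S + 1) = (2.94 − 1)/(2.94 + 1) = 1.94/3.94
RL = −20·log₁₀|Γ| = −20·log₁₀(0.492)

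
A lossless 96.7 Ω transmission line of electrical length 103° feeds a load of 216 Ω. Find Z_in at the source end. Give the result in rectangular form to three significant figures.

tan(βl) = tan(103°) = -4.33
Z_in = Z_0·(Z_L + jZ_0·tanβl)/(Z_0 + jZ_L·tanβl)
     = 96.7·(216 − j419)/(96.7 − j936)

Z_in ≈ 45.1 + j17.7 Ω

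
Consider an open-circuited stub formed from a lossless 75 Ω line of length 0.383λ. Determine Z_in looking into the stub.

Z_in ≈ +j82.9 Ω

βl = 2π × 0.383 = 138°
tan(βl) = -0.904
For an open-circuited stub, Z_in = −jZ_0·cot(βl) = −jZ_0/tan(βl)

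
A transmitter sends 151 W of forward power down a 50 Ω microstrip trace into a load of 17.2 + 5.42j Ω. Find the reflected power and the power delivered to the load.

|Γ| = |(-32.8 + j5.42)/(67.2 + j5.42)| = 0.493
|Γ|² = 0.243
P_refl = |Γ|²·P_inc = 36.7 W, P_del = (1 − |Γ|²)·P_inc = 114 W

P_reflected ≈ 36.7 W; P_delivered ≈ 114 W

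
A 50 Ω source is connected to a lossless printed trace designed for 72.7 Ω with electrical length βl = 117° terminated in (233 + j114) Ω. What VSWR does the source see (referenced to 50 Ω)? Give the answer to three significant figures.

VSWR ≈ 3.14

tan(βl) = -1.96
Z_in = Z_0·(Z_L + jZ_0·tanβl)/(Z_0 + jZ_L·tanβl) = 20.1 + j24 Ω
Γ_s = (Z_in − Z_s)/(Z_in + Z_s) = (-29.9 + j24)/(70.1 + j24), |Γ_s| = 0.517
VSWR = (1 + |Γ_s|)/(1 − |Γ_s|)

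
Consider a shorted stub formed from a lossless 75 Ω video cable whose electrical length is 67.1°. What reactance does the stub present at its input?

X_in ≈ 178 Ω (inductive)

tan(βl) = 2.37
For a shorted stub, Z_in = jZ_0·tan(βl)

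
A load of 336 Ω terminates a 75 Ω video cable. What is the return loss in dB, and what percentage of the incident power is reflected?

Γ = (336 − 75)/(336 + 75) = 0.635
RL = −20·log₁₀(0.635) = 3.94 dB
P_refl/P_inc = |Γ|² = 0.403

RL ≈ 3.94 dB; 40.3% of incident power reflected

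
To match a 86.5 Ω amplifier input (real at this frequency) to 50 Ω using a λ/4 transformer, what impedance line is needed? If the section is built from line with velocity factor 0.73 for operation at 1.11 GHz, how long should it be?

Z_qwt ≈ 65.8 Ω; length ≈ 4.93 cm

Z_qwt = √(Z_0·R_L) = √(50 × 86.5) = √4325
λ = 0.73·c/f = 0.197 m, so l = λ/4 = 0.0493 m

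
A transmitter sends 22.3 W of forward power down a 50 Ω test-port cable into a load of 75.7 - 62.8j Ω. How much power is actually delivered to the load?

|Γ| = |(25.7 − j62.8)/(125.7 − j62.8)| = 0.483
|Γ|² = 0.233
P_refl = |Γ|²·P_inc = 5.2 W, P_del = (1 − |Γ|²)·P_inc = 17.1 W

P_delivered ≈ 17.1 W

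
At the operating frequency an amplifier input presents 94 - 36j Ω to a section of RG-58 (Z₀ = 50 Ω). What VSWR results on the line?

Γ = (Z_L − Z_0)/(Z_L + Z_0) = (44 − j36)/(144 − j36)
|Γ| = 56.9/148 = 0.383
VSWR = (1 + |Γ|)/(1 − |Γ|) = 1.38/0.617

VSWR ≈ 2.24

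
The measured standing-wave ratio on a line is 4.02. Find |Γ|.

|Γ| ≈ 0.602

|Γ| = (S − 1)/(S + 1) = (4.02 − 1)/(4.02 + 1) = 3.02/5.02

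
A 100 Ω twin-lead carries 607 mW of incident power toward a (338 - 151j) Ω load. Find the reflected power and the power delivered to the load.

|Γ| = |(238 − j151)/(438 − j151)| = 0.608
|Γ|² = 0.37
P_refl = |Γ|²·P_inc = 225 mW, P_del = (1 − |Γ|²)·P_inc = 382 mW

P_reflected ≈ 225 mW; P_delivered ≈ 382 mW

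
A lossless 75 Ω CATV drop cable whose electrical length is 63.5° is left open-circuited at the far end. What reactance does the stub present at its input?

X_in ≈ -37.4 Ω (capacitive)

tan(βl) = 2.01
For an open-circuited stub, Z_in = −jZ_0·cot(βl) = −jZ_0/tan(βl)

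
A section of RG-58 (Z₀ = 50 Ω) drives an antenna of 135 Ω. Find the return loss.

Γ = (135 − 50)/(135 + 50) = 0.459
RL = −20·log₁₀|Γ| = −20·log₁₀(0.459)

RL ≈ 6.76 dB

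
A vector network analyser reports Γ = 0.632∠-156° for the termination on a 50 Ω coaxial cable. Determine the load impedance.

Z_L = Z_0·(1 + Γ)/(1 − Γ) = 50·(0.423 − j0.257)/(1.58 + j0.257)

Z_L ≈ 11.8 − j10.1 Ω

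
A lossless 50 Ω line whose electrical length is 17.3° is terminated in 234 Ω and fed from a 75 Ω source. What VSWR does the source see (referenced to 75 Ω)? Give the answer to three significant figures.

VSWR ≈ 3.48

tan(βl) = 0.311
Z_in = Z_0·(Z_L + jZ_0·tanβl)/(Z_0 + jZ_L·tanβl) = 82.2 − j104 Ω
Γ_s = (Z_in − Z_s)/(Z_in + Z_s) = (7.15 − j104)/(157 − j104), |Γ_s| = 0.554
VSWR = (1 + |Γ_s|)/(1 − |Γ_s|)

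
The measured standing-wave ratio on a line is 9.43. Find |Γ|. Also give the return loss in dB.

|Γ| = (S − 1)/(S + 1) = (9.43 − 1)/(9.43 + 1) = 8.43/10.4
RL = −20·log₁₀|Γ| = −20·log₁₀(0.808)

|Γ| ≈ 0.808; return loss ≈ 1.85 dB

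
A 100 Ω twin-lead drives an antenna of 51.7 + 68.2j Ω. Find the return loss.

RL ≈ 5.98 dB

Γ = (-48.3 + j68.2)/(151.7 + j68.2), |Γ| = 0.502
RL = −20·log₁₀|Γ| = −20·log₁₀(0.502)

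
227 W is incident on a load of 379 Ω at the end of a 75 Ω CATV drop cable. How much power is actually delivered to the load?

P_delivered ≈ 125 W

Γ = (379 − 75)/(379 + 75) = 0.67
|Γ|² = 0.448
P_refl = |Γ|²·P_inc = 102 W, P_del = (1 − |Γ|²)·P_inc = 125 W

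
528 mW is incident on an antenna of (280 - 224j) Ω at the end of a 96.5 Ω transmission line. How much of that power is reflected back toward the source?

P_reflected ≈ 231 mW

|Γ| = |(183.5 − j224)/(376.5 − j224)| = 0.661
|Γ|² = 0.437
P_refl = |Γ|²·P_inc = 231 mW, P_del = (1 − |Γ|²)·P_inc = 297 mW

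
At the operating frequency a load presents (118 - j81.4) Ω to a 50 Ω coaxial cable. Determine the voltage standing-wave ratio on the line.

Γ = (Z_L − Z_0)/(Z_L + Z_0) = (68 − j81.4)/(168 − j81.4)
|Γ| = 106/187 = 0.568
VSWR = (1 + |Γ|)/(1 − |Γ|) = 1.57/0.432

VSWR ≈ 3.63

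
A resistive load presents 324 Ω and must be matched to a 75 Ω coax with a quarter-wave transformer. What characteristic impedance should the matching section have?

Z_qwt = √(Z_0·R_L) = √(75 × 324) = √24300

Z_qwt ≈ 156 Ω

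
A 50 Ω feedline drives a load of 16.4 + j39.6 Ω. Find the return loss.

Γ = (-33.6 + j39.6)/(66.4 + j39.6), |Γ| = 0.672
RL = −20·log₁₀|Γ| = −20·log₁₀(0.672)

RL ≈ 3.46 dB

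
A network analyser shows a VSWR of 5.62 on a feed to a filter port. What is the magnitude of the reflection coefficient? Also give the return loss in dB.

|Γ| ≈ 0.698; return loss ≈ 3.12 dB

|Γ| = (S − 1)/(S + 1) = (5.62 − 1)/(5.62 + 1) = 4.62/6.62
RL = −20·log₁₀|Γ| = −20·log₁₀(0.698)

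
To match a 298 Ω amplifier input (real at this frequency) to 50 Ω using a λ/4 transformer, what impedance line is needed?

Z_qwt = √(Z_0·R_L) = √(50 × 298) = √14900

Z_qwt ≈ 122 Ω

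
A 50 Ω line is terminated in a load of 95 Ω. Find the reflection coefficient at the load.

Γ = 0.31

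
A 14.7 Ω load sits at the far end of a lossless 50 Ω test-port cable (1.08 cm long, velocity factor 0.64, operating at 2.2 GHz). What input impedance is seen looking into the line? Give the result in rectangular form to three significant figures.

λ = v/f = 0.64·c / 2.2 GHz = 0.0873 m
βl = 2π·l/λ = 2π × 0.124 = 44.6°
tan(βl) = tan(44.6°) = 0.984
Z_in = Z_0·(Z_L + jZ_0·tanβl)/(Z_0 + jZ_L·tanβl)
     = 50·(14.7 + j49.2)/(50 + j14.5)

Z_in ≈ 26.7 + j41.5 Ω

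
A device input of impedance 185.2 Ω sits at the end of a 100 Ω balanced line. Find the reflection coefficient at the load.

Γ = 0.299

Γ = (Z_L − Z_0)/(Z_L + Z_0) = (185.2 − 100)/(185.2 + 100) = 85.2/285.2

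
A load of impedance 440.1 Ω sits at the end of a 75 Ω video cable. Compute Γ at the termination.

Γ = 0.709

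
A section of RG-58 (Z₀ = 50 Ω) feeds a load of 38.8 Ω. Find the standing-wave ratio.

VSWR ≈ 1.29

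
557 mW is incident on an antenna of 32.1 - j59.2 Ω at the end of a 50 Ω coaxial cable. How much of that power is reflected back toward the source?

|Γ| = |(-17.9 − j59.2)/(82.1 − j59.2)| = 0.611
|Γ|² = 0.373
P_refl = |Γ|²·P_inc = 208 mW, P_del = (1 − |Γ|²)·P_inc = 349 mW

P_reflected ≈ 208 mW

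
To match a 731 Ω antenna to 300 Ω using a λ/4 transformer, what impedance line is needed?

Z_qwt = √(Z_0·R_L) = √(300 × 731) = √219300

Z_qwt ≈ 468 Ω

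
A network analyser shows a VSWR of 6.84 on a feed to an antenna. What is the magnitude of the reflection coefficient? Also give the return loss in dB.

|Γ| = (S − 1)/(S + 1) = (6.84 − 1)/(6.84 + 1) = 5.84/7.84
RL = −20·log₁₀|Γ| = −20·log₁₀(0.745)

|Γ| ≈ 0.745; return loss ≈ 2.56 dB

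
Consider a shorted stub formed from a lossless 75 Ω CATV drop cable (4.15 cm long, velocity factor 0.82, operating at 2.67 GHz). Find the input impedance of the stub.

λ = v/f = 0.82·c / 2.67 GHz = 0.0921 m
βl = 2π·l/λ = 2π × 0.45 = 162°
tan(βl) = -0.322
For a shorted stub, Z_in = jZ_0·tan(βl)

Z_in ≈ −j24.1 Ω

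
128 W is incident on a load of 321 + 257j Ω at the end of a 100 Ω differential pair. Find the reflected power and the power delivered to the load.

P_reflected ≈ 60.4 W; P_delivered ≈ 67.6 W

|Γ| = |(221 + j257)/(421 + j257)| = 0.687
|Γ|² = 0.472
P_refl = |Γ|²·P_inc = 60.4 W, P_del = (1 − |Γ|²)·P_inc = 67.6 W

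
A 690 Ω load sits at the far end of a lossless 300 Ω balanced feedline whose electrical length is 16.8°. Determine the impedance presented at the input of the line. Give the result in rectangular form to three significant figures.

Z_in ≈ 508 − j262 Ω

tan(βl) = tan(16.8°) = 0.302
Z_in = Z_0·(Z_L + jZ_0·tanβl)/(Z_0 + jZ_L·tanβl)
     = 300·(690 + j90.6)/(300 + j208)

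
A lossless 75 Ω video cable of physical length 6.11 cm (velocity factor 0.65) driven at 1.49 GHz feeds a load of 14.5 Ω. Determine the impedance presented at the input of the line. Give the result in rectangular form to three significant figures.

Z_in ≈ 15.1 − j15.2 Ω

λ = v/f = 0.65·c / 1.49 GHz = 0.131 m
βl = 2π·l/λ = 2π × 0.467 = 168°
tan(βl) = tan(168°) = -0.211
Z_in = Z_0·(Z_L + jZ_0·tanβl)/(Z_0 + jZ_L·tanβl)
     = 75·(14.5 − j15.8)/(75 − j3.06)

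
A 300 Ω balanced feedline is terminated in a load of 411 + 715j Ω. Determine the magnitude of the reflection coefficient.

|Γ| ≈ 0.718

Γ = (Z_L − Z_0)/(Z_L + Z_0) = (111 + j715)/(711 + j715)
|Γ| = 724/1010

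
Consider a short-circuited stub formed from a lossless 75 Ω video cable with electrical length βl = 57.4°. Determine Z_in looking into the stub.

tan(βl) = 1.56
For a short-circuited stub, Z_in = jZ_0·tan(βl)

Z_in ≈ +j117 Ω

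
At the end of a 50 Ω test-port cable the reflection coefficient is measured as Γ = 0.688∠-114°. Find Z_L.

Z_L = Z_0·(1 + Γ)/(1 − Γ) = 50·(0.72 − j0.629)/(1.28 + j0.629)

Z_L ≈ 13 − j30.9 Ω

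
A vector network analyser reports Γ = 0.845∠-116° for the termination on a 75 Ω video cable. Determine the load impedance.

Z_L ≈ 8.74 − j46.4 Ω

Z_L = Z_0·(1 + Γ)/(1 − Γ) = 75·(0.63 − j0.759)/(1.37 + j0.759)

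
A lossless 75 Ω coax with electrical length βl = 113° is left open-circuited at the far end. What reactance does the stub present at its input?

tan(βl) = -2.36
For an open-circuited stub, Z_in = −jZ_0·cot(βl) = −jZ_0/tan(βl)

X_in ≈ 31.8 Ω (inductive)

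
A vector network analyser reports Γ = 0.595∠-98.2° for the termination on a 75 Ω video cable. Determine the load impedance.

Z_L ≈ 31.8 − j58 Ω

Z_L = Z_0·(1 + Γ)/(1 − Γ) = 75·(0.915 − j0.589)/(1.08 + j0.589)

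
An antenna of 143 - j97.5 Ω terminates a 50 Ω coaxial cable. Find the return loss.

Γ = (93 − j97.5)/(193 − j97.5), |Γ| = 0.623
RL = −20·log₁₀|Γ| = −20·log₁₀(0.623)

RL ≈ 4.11 dB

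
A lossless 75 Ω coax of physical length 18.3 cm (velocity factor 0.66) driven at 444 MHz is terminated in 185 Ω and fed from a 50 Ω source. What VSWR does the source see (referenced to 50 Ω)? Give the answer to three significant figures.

λ = v/f = 0.66·c / 444 MHz = 0.446 m
βl = 2π·l/λ = 2π × 0.41 = 148°
tan(βl) = -0.631
Z_in = Z_0·(Z_L + jZ_0·tanβl)/(Z_0 + jZ_L·tanβl) = 75.5 + j70.3 Ω
Γ_s = (Z_in − Z_s)/(Z_in + Z_s) = (25.5 + j70.3)/(126 + j70.3), |Γ_s| = 0.52
VSWR = (1 + |Γ_s|)/(1 − |Γ_s|)

VSWR ≈ 3.16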